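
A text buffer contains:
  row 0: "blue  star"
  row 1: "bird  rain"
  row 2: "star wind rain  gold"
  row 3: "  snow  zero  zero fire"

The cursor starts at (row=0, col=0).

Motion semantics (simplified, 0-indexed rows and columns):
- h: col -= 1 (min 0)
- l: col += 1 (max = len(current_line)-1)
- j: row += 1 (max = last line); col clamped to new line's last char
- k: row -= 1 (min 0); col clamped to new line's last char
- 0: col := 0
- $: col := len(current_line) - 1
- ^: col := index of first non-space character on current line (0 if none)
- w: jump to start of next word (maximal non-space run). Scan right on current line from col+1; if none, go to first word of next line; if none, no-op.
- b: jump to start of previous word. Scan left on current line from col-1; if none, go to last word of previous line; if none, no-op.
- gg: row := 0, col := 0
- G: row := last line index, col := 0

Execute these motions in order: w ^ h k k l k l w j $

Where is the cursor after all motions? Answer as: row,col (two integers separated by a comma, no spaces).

After 1 (w): row=0 col=6 char='s'
After 2 (^): row=0 col=0 char='b'
After 3 (h): row=0 col=0 char='b'
After 4 (k): row=0 col=0 char='b'
After 5 (k): row=0 col=0 char='b'
After 6 (l): row=0 col=1 char='l'
After 7 (k): row=0 col=1 char='l'
After 8 (l): row=0 col=2 char='u'
After 9 (w): row=0 col=6 char='s'
After 10 (j): row=1 col=6 char='r'
After 11 ($): row=1 col=9 char='n'

Answer: 1,9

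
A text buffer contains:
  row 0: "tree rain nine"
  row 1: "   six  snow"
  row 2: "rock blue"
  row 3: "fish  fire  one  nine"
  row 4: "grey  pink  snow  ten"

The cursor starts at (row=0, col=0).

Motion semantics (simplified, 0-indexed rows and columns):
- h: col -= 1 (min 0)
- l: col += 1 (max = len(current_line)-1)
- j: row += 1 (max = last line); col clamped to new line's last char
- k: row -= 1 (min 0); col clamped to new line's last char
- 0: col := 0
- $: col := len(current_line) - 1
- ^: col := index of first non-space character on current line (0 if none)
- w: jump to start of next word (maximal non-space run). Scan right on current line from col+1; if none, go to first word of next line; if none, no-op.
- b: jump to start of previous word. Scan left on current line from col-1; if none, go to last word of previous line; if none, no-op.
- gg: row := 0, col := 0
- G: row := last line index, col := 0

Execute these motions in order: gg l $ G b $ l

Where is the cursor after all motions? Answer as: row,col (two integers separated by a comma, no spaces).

After 1 (gg): row=0 col=0 char='t'
After 2 (l): row=0 col=1 char='r'
After 3 ($): row=0 col=13 char='e'
After 4 (G): row=4 col=0 char='g'
After 5 (b): row=3 col=17 char='n'
After 6 ($): row=3 col=20 char='e'
After 7 (l): row=3 col=20 char='e'

Answer: 3,20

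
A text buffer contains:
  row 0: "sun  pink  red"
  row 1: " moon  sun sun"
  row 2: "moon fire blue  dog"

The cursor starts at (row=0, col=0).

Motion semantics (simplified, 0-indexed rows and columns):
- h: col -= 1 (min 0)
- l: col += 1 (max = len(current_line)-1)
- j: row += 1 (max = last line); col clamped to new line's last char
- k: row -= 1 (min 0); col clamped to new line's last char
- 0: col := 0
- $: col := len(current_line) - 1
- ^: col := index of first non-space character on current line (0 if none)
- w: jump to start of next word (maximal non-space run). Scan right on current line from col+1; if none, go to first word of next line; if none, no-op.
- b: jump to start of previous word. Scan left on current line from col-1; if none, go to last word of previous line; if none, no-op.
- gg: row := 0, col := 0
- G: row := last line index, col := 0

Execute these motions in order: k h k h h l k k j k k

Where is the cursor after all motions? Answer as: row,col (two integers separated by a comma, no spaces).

Answer: 0,1

Derivation:
After 1 (k): row=0 col=0 char='s'
After 2 (h): row=0 col=0 char='s'
After 3 (k): row=0 col=0 char='s'
After 4 (h): row=0 col=0 char='s'
After 5 (h): row=0 col=0 char='s'
After 6 (l): row=0 col=1 char='u'
After 7 (k): row=0 col=1 char='u'
After 8 (k): row=0 col=1 char='u'
After 9 (j): row=1 col=1 char='m'
After 10 (k): row=0 col=1 char='u'
After 11 (k): row=0 col=1 char='u'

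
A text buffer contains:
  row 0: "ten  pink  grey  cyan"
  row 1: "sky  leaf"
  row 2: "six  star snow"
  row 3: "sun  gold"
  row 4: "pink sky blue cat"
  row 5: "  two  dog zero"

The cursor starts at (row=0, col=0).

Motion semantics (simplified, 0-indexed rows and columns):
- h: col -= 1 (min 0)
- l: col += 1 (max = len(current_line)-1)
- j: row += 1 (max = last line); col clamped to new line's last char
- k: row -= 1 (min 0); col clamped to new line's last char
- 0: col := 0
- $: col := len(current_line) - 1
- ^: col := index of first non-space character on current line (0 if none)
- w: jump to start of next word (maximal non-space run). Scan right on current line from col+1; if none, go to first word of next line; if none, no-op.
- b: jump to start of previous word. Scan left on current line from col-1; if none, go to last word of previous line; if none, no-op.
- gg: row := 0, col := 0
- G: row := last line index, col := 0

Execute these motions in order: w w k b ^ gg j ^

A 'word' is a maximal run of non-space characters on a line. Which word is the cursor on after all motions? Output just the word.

Answer: sky

Derivation:
After 1 (w): row=0 col=5 char='p'
After 2 (w): row=0 col=11 char='g'
After 3 (k): row=0 col=11 char='g'
After 4 (b): row=0 col=5 char='p'
After 5 (^): row=0 col=0 char='t'
After 6 (gg): row=0 col=0 char='t'
After 7 (j): row=1 col=0 char='s'
After 8 (^): row=1 col=0 char='s'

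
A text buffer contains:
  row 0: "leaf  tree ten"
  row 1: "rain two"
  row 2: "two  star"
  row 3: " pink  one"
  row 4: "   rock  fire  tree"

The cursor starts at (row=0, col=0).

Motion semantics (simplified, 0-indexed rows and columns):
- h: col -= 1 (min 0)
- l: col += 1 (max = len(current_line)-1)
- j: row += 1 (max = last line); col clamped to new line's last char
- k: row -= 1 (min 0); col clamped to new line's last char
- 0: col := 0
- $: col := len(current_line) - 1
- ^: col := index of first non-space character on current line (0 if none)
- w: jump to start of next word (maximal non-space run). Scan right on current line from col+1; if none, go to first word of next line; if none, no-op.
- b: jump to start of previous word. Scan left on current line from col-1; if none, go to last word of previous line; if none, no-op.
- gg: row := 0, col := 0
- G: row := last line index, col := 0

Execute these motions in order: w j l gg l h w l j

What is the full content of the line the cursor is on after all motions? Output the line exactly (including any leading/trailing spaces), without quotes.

After 1 (w): row=0 col=6 char='t'
After 2 (j): row=1 col=6 char='w'
After 3 (l): row=1 col=7 char='o'
After 4 (gg): row=0 col=0 char='l'
After 5 (l): row=0 col=1 char='e'
After 6 (h): row=0 col=0 char='l'
After 7 (w): row=0 col=6 char='t'
After 8 (l): row=0 col=7 char='r'
After 9 (j): row=1 col=7 char='o'

Answer: rain two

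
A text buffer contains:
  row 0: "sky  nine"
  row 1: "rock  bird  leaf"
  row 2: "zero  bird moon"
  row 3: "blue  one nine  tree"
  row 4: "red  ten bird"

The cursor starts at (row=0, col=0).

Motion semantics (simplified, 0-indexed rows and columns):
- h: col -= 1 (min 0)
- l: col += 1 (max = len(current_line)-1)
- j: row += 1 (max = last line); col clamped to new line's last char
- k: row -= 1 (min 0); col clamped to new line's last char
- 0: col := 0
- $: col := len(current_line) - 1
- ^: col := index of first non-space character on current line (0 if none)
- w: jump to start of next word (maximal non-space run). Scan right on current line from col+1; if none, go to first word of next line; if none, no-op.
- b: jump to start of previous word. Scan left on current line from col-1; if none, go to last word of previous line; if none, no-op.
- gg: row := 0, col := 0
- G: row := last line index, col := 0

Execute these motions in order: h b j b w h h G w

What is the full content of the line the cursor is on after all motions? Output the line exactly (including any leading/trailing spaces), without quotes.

After 1 (h): row=0 col=0 char='s'
After 2 (b): row=0 col=0 char='s'
After 3 (j): row=1 col=0 char='r'
After 4 (b): row=0 col=5 char='n'
After 5 (w): row=1 col=0 char='r'
After 6 (h): row=1 col=0 char='r'
After 7 (h): row=1 col=0 char='r'
After 8 (G): row=4 col=0 char='r'
After 9 (w): row=4 col=5 char='t'

Answer: red  ten bird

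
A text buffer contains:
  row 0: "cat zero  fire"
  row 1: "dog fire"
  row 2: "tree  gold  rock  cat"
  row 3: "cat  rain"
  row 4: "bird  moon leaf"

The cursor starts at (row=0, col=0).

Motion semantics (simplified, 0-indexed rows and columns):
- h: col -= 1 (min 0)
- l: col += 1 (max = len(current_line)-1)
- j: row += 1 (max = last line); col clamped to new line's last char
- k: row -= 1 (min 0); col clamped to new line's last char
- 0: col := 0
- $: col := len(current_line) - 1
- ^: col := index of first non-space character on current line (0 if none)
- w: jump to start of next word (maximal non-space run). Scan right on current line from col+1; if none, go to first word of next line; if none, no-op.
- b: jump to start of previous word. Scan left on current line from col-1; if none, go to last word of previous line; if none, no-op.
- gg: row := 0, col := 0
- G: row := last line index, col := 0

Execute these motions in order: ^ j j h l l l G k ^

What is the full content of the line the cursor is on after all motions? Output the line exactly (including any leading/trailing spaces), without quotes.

After 1 (^): row=0 col=0 char='c'
After 2 (j): row=1 col=0 char='d'
After 3 (j): row=2 col=0 char='t'
After 4 (h): row=2 col=0 char='t'
After 5 (l): row=2 col=1 char='r'
After 6 (l): row=2 col=2 char='e'
After 7 (l): row=2 col=3 char='e'
After 8 (G): row=4 col=0 char='b'
After 9 (k): row=3 col=0 char='c'
After 10 (^): row=3 col=0 char='c'

Answer: cat  rain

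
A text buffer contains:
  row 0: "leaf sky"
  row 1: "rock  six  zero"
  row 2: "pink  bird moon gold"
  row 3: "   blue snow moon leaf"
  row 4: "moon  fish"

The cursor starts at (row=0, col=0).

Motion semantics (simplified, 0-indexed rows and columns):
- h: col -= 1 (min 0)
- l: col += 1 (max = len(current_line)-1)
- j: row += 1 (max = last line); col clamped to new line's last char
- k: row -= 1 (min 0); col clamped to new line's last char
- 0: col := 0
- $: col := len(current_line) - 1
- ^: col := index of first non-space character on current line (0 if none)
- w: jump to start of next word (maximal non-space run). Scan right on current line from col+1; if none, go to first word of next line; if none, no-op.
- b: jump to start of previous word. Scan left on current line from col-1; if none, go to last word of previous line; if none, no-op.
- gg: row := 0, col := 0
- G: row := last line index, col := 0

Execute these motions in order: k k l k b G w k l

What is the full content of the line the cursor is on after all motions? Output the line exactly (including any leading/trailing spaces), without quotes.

Answer:    blue snow moon leaf

Derivation:
After 1 (k): row=0 col=0 char='l'
After 2 (k): row=0 col=0 char='l'
After 3 (l): row=0 col=1 char='e'
After 4 (k): row=0 col=1 char='e'
After 5 (b): row=0 col=0 char='l'
After 6 (G): row=4 col=0 char='m'
After 7 (w): row=4 col=6 char='f'
After 8 (k): row=3 col=6 char='e'
After 9 (l): row=3 col=7 char='_'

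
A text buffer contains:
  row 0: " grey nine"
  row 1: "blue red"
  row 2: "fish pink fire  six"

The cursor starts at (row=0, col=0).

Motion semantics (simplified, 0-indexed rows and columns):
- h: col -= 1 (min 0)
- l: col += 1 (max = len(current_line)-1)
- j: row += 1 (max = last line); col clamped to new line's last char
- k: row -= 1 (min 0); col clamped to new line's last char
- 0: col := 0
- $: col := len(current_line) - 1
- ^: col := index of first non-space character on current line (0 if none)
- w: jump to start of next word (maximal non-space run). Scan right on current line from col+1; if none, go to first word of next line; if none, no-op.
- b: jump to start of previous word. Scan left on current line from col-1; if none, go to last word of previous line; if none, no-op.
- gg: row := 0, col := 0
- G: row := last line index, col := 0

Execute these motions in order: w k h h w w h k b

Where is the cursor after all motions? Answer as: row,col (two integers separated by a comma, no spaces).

Answer: 0,1

Derivation:
After 1 (w): row=0 col=1 char='g'
After 2 (k): row=0 col=1 char='g'
After 3 (h): row=0 col=0 char='_'
After 4 (h): row=0 col=0 char='_'
After 5 (w): row=0 col=1 char='g'
After 6 (w): row=0 col=6 char='n'
After 7 (h): row=0 col=5 char='_'
After 8 (k): row=0 col=5 char='_'
After 9 (b): row=0 col=1 char='g'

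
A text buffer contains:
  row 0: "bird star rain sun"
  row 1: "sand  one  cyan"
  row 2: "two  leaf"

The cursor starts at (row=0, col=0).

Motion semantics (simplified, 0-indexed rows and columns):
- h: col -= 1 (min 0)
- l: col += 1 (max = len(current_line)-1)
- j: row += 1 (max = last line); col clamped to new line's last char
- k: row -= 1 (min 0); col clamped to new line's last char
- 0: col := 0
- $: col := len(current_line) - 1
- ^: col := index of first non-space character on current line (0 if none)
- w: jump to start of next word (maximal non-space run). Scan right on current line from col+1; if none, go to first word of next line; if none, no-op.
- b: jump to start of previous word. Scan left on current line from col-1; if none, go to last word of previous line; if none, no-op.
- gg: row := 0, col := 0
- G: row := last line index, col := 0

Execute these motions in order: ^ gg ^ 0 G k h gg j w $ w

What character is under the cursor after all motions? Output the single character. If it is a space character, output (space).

After 1 (^): row=0 col=0 char='b'
After 2 (gg): row=0 col=0 char='b'
After 3 (^): row=0 col=0 char='b'
After 4 (0): row=0 col=0 char='b'
After 5 (G): row=2 col=0 char='t'
After 6 (k): row=1 col=0 char='s'
After 7 (h): row=1 col=0 char='s'
After 8 (gg): row=0 col=0 char='b'
After 9 (j): row=1 col=0 char='s'
After 10 (w): row=1 col=6 char='o'
After 11 ($): row=1 col=14 char='n'
After 12 (w): row=2 col=0 char='t'

Answer: t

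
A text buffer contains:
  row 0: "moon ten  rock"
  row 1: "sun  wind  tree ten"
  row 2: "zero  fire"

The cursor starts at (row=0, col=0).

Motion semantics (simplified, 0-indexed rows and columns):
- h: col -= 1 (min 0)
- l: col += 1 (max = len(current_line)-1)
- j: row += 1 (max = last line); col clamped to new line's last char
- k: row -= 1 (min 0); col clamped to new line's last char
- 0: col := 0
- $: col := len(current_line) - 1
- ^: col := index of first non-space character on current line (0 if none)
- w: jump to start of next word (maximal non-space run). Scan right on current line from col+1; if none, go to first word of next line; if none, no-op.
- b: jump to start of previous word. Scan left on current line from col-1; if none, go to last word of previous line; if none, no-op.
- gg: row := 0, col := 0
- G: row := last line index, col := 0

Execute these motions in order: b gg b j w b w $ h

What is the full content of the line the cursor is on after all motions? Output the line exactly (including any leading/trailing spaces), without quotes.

After 1 (b): row=0 col=0 char='m'
After 2 (gg): row=0 col=0 char='m'
After 3 (b): row=0 col=0 char='m'
After 4 (j): row=1 col=0 char='s'
After 5 (w): row=1 col=5 char='w'
After 6 (b): row=1 col=0 char='s'
After 7 (w): row=1 col=5 char='w'
After 8 ($): row=1 col=18 char='n'
After 9 (h): row=1 col=17 char='e'

Answer: sun  wind  tree ten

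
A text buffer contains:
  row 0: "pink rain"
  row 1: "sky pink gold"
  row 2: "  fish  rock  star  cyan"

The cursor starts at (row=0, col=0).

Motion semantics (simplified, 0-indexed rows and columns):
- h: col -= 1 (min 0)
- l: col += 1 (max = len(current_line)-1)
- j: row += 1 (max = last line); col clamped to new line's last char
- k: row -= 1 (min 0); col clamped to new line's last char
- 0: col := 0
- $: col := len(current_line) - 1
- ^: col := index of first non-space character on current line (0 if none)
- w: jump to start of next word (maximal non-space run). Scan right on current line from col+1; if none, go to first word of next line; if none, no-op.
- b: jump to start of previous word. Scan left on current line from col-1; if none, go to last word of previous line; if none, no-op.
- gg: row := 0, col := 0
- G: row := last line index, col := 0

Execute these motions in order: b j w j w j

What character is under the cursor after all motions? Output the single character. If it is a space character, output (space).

After 1 (b): row=0 col=0 char='p'
After 2 (j): row=1 col=0 char='s'
After 3 (w): row=1 col=4 char='p'
After 4 (j): row=2 col=4 char='s'
After 5 (w): row=2 col=8 char='r'
After 6 (j): row=2 col=8 char='r'

Answer: r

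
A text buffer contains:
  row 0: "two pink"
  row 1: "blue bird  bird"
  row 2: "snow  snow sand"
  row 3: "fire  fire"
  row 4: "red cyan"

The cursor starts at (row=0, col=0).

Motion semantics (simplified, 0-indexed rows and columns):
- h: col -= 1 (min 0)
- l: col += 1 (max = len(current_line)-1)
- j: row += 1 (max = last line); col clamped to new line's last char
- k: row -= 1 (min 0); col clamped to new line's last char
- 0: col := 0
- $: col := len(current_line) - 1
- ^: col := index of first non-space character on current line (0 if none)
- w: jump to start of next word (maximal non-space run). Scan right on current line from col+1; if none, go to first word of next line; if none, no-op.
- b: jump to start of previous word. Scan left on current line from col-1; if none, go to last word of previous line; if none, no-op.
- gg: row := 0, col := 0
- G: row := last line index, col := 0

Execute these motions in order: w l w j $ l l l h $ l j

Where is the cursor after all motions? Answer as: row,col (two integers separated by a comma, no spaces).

Answer: 3,9

Derivation:
After 1 (w): row=0 col=4 char='p'
After 2 (l): row=0 col=5 char='i'
After 3 (w): row=1 col=0 char='b'
After 4 (j): row=2 col=0 char='s'
After 5 ($): row=2 col=14 char='d'
After 6 (l): row=2 col=14 char='d'
After 7 (l): row=2 col=14 char='d'
After 8 (l): row=2 col=14 char='d'
After 9 (h): row=2 col=13 char='n'
After 10 ($): row=2 col=14 char='d'
After 11 (l): row=2 col=14 char='d'
After 12 (j): row=3 col=9 char='e'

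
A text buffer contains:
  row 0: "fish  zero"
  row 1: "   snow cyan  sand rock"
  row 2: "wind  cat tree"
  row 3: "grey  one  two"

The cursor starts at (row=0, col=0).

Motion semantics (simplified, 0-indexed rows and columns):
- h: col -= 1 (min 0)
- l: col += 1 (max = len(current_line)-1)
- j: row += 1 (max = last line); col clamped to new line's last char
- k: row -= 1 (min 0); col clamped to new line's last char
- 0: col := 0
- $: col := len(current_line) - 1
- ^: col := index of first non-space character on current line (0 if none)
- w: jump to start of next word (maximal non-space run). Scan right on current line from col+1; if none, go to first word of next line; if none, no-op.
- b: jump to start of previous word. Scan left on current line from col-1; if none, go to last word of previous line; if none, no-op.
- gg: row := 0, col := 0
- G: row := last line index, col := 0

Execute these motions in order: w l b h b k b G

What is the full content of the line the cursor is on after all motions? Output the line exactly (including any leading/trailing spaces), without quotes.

After 1 (w): row=0 col=6 char='z'
After 2 (l): row=0 col=7 char='e'
After 3 (b): row=0 col=6 char='z'
After 4 (h): row=0 col=5 char='_'
After 5 (b): row=0 col=0 char='f'
After 6 (k): row=0 col=0 char='f'
After 7 (b): row=0 col=0 char='f'
After 8 (G): row=3 col=0 char='g'

Answer: grey  one  two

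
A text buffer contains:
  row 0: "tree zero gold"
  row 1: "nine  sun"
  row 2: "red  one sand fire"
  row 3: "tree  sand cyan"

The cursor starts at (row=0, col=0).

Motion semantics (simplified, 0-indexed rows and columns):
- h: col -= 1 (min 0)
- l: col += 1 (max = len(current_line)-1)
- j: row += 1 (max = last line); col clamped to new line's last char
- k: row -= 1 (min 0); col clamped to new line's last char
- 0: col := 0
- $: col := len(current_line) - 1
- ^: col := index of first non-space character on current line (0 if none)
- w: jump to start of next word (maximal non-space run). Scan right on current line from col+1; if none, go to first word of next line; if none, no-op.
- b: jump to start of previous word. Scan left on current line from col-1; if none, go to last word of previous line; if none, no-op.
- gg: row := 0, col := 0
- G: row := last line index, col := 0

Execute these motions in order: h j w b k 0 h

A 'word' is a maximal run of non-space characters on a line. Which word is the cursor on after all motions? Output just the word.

Answer: tree

Derivation:
After 1 (h): row=0 col=0 char='t'
After 2 (j): row=1 col=0 char='n'
After 3 (w): row=1 col=6 char='s'
After 4 (b): row=1 col=0 char='n'
After 5 (k): row=0 col=0 char='t'
After 6 (0): row=0 col=0 char='t'
After 7 (h): row=0 col=0 char='t'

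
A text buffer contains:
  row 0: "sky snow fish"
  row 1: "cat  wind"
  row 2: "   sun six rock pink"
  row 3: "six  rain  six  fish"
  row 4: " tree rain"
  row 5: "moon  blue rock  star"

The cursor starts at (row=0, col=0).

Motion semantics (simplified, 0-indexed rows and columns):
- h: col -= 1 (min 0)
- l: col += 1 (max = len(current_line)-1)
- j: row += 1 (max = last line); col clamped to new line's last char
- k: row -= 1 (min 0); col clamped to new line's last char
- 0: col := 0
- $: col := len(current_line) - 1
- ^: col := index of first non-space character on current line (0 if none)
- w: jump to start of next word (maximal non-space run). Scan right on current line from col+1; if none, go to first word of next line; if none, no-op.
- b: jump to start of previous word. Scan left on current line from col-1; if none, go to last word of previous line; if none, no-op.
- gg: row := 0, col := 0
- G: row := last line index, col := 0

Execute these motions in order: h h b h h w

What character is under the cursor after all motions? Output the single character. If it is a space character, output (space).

Answer: s

Derivation:
After 1 (h): row=0 col=0 char='s'
After 2 (h): row=0 col=0 char='s'
After 3 (b): row=0 col=0 char='s'
After 4 (h): row=0 col=0 char='s'
After 5 (h): row=0 col=0 char='s'
After 6 (w): row=0 col=4 char='s'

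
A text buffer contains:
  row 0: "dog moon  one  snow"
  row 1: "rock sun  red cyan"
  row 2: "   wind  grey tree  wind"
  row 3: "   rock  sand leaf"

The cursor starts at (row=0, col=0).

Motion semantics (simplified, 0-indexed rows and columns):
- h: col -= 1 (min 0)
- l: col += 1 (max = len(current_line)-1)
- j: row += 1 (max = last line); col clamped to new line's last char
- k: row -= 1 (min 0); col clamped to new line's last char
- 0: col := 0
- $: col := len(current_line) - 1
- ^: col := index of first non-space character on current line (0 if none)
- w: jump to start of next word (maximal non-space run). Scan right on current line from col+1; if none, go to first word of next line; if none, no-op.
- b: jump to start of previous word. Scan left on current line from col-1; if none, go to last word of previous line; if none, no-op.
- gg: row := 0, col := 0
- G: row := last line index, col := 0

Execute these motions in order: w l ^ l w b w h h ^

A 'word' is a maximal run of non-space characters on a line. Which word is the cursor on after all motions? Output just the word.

After 1 (w): row=0 col=4 char='m'
After 2 (l): row=0 col=5 char='o'
After 3 (^): row=0 col=0 char='d'
After 4 (l): row=0 col=1 char='o'
After 5 (w): row=0 col=4 char='m'
After 6 (b): row=0 col=0 char='d'
After 7 (w): row=0 col=4 char='m'
After 8 (h): row=0 col=3 char='_'
After 9 (h): row=0 col=2 char='g'
After 10 (^): row=0 col=0 char='d'

Answer: dog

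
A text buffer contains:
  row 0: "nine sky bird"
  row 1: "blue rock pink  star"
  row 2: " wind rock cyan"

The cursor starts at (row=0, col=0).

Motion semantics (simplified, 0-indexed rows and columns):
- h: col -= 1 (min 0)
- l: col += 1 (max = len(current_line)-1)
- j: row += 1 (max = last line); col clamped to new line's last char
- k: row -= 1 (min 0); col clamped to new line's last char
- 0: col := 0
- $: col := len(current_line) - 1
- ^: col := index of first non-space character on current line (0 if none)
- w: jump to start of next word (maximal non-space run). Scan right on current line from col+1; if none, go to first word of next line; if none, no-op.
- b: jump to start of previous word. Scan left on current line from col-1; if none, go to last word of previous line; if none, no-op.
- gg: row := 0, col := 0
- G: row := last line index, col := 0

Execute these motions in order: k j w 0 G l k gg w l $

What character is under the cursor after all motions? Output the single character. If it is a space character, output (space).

Answer: d

Derivation:
After 1 (k): row=0 col=0 char='n'
After 2 (j): row=1 col=0 char='b'
After 3 (w): row=1 col=5 char='r'
After 4 (0): row=1 col=0 char='b'
After 5 (G): row=2 col=0 char='_'
After 6 (l): row=2 col=1 char='w'
After 7 (k): row=1 col=1 char='l'
After 8 (gg): row=0 col=0 char='n'
After 9 (w): row=0 col=5 char='s'
After 10 (l): row=0 col=6 char='k'
After 11 ($): row=0 col=12 char='d'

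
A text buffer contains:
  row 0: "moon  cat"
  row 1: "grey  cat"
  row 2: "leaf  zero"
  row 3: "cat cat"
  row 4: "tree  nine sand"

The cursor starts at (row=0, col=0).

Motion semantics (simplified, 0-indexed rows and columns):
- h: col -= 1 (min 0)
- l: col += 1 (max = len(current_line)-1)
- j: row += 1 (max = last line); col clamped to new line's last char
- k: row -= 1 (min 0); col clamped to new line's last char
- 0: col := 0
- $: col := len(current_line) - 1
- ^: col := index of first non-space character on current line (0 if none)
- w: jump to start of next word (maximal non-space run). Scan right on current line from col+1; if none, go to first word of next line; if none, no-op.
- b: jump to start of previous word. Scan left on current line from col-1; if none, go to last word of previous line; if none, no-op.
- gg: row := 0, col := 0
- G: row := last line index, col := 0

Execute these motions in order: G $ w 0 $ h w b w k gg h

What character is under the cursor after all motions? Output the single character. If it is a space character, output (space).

After 1 (G): row=4 col=0 char='t'
After 2 ($): row=4 col=14 char='d'
After 3 (w): row=4 col=14 char='d'
After 4 (0): row=4 col=0 char='t'
After 5 ($): row=4 col=14 char='d'
After 6 (h): row=4 col=13 char='n'
After 7 (w): row=4 col=13 char='n'
After 8 (b): row=4 col=11 char='s'
After 9 (w): row=4 col=11 char='s'
After 10 (k): row=3 col=6 char='t'
After 11 (gg): row=0 col=0 char='m'
After 12 (h): row=0 col=0 char='m'

Answer: m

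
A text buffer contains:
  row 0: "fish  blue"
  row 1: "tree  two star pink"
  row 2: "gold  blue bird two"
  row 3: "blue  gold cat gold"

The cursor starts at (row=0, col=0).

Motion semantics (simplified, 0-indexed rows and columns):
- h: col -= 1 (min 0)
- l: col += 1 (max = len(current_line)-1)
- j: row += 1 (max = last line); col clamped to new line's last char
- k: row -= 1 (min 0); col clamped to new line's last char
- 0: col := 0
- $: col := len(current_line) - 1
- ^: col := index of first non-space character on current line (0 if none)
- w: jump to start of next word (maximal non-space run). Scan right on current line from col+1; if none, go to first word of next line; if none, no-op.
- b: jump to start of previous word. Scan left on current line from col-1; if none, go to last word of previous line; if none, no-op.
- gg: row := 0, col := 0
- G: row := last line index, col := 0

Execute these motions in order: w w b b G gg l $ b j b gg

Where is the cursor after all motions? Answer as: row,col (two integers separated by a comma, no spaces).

Answer: 0,0

Derivation:
After 1 (w): row=0 col=6 char='b'
After 2 (w): row=1 col=0 char='t'
After 3 (b): row=0 col=6 char='b'
After 4 (b): row=0 col=0 char='f'
After 5 (G): row=3 col=0 char='b'
After 6 (gg): row=0 col=0 char='f'
After 7 (l): row=0 col=1 char='i'
After 8 ($): row=0 col=9 char='e'
After 9 (b): row=0 col=6 char='b'
After 10 (j): row=1 col=6 char='t'
After 11 (b): row=1 col=0 char='t'
After 12 (gg): row=0 col=0 char='f'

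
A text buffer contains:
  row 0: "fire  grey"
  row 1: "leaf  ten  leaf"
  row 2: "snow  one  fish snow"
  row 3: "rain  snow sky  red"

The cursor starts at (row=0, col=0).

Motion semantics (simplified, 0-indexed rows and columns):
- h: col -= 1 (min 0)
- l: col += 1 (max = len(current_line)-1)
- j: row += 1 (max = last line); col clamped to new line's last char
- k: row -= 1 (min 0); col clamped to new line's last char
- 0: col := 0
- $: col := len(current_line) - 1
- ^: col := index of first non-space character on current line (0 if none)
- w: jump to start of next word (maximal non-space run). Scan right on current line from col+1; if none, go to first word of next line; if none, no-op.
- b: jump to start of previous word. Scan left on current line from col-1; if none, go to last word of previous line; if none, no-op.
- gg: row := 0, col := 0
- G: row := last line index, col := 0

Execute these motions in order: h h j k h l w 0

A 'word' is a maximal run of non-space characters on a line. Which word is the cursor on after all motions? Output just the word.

Answer: fire

Derivation:
After 1 (h): row=0 col=0 char='f'
After 2 (h): row=0 col=0 char='f'
After 3 (j): row=1 col=0 char='l'
After 4 (k): row=0 col=0 char='f'
After 5 (h): row=0 col=0 char='f'
After 6 (l): row=0 col=1 char='i'
After 7 (w): row=0 col=6 char='g'
After 8 (0): row=0 col=0 char='f'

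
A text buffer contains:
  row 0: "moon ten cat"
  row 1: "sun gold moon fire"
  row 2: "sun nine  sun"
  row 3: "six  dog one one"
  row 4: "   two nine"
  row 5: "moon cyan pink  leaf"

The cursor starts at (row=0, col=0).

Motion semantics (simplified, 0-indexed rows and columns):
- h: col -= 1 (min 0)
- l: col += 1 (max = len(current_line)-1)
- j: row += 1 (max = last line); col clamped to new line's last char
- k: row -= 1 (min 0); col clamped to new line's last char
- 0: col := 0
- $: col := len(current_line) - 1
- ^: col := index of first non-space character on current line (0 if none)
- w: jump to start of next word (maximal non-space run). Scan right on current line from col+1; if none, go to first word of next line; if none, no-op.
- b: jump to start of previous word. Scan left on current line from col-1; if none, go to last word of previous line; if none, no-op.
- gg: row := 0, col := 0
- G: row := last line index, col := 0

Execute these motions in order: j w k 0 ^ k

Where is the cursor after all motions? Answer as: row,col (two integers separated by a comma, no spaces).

After 1 (j): row=1 col=0 char='s'
After 2 (w): row=1 col=4 char='g'
After 3 (k): row=0 col=4 char='_'
After 4 (0): row=0 col=0 char='m'
After 5 (^): row=0 col=0 char='m'
After 6 (k): row=0 col=0 char='m'

Answer: 0,0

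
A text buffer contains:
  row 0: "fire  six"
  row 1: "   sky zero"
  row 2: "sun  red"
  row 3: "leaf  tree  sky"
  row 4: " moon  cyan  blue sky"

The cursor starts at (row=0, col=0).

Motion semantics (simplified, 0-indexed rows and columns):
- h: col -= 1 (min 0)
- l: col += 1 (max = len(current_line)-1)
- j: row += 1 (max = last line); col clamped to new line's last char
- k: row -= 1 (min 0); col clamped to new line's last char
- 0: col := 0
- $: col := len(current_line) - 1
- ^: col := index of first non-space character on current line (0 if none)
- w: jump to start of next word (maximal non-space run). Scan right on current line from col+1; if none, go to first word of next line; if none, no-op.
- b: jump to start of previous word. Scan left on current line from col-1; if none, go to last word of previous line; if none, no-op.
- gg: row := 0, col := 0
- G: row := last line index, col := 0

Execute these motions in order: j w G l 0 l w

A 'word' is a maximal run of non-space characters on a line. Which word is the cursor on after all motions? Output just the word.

After 1 (j): row=1 col=0 char='_'
After 2 (w): row=1 col=3 char='s'
After 3 (G): row=4 col=0 char='_'
After 4 (l): row=4 col=1 char='m'
After 5 (0): row=4 col=0 char='_'
After 6 (l): row=4 col=1 char='m'
After 7 (w): row=4 col=7 char='c'

Answer: cyan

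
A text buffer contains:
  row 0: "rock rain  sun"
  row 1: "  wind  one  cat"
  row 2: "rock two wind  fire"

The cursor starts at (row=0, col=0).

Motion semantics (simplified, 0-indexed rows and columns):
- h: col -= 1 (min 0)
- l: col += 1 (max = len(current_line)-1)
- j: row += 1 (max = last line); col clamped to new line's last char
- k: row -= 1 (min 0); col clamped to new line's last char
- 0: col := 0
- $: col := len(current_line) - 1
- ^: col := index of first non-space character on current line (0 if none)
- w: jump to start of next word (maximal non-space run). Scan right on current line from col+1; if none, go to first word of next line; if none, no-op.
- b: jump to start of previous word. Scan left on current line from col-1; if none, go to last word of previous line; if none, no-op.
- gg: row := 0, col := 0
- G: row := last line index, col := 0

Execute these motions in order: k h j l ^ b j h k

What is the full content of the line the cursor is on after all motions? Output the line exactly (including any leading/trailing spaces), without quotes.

After 1 (k): row=0 col=0 char='r'
After 2 (h): row=0 col=0 char='r'
After 3 (j): row=1 col=0 char='_'
After 4 (l): row=1 col=1 char='_'
After 5 (^): row=1 col=2 char='w'
After 6 (b): row=0 col=11 char='s'
After 7 (j): row=1 col=11 char='_'
After 8 (h): row=1 col=10 char='e'
After 9 (k): row=0 col=10 char='_'

Answer: rock rain  sun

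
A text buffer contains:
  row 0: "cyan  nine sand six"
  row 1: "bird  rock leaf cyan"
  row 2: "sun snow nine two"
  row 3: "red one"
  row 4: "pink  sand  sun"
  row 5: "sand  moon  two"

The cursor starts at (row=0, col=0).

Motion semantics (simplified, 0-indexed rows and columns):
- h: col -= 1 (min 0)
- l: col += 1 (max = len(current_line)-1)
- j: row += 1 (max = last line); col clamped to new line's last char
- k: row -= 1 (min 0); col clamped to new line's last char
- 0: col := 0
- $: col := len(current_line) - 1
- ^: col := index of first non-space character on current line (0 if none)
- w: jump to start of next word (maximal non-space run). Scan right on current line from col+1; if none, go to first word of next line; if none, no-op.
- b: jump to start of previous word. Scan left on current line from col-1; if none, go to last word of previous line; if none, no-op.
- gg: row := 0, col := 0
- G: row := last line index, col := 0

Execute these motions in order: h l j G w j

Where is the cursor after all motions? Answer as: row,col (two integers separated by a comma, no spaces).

After 1 (h): row=0 col=0 char='c'
After 2 (l): row=0 col=1 char='y'
After 3 (j): row=1 col=1 char='i'
After 4 (G): row=5 col=0 char='s'
After 5 (w): row=5 col=6 char='m'
After 6 (j): row=5 col=6 char='m'

Answer: 5,6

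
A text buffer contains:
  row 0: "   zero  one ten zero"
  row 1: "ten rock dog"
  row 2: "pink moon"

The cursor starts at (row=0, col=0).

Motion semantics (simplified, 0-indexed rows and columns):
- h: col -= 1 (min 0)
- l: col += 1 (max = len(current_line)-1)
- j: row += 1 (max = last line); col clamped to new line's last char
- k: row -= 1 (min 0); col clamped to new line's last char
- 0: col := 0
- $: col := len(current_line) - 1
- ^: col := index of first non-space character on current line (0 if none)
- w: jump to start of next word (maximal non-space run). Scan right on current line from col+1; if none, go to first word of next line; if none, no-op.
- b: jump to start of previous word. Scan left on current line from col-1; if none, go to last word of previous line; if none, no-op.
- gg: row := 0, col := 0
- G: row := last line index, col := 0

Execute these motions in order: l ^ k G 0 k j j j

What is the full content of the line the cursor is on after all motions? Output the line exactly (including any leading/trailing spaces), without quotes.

Answer: pink moon

Derivation:
After 1 (l): row=0 col=1 char='_'
After 2 (^): row=0 col=3 char='z'
After 3 (k): row=0 col=3 char='z'
After 4 (G): row=2 col=0 char='p'
After 5 (0): row=2 col=0 char='p'
After 6 (k): row=1 col=0 char='t'
After 7 (j): row=2 col=0 char='p'
After 8 (j): row=2 col=0 char='p'
After 9 (j): row=2 col=0 char='p'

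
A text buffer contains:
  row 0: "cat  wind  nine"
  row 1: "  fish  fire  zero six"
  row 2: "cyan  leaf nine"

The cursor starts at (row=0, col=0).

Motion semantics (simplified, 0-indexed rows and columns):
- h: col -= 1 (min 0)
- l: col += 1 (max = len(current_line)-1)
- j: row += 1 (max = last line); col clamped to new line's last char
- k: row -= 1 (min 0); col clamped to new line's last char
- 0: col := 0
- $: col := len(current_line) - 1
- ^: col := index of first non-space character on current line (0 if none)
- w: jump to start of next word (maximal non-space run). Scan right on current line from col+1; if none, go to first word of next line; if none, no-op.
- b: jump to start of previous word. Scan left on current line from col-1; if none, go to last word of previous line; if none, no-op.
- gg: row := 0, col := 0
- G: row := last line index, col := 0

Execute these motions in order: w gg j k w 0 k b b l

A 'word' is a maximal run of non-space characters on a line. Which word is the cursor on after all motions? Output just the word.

After 1 (w): row=0 col=5 char='w'
After 2 (gg): row=0 col=0 char='c'
After 3 (j): row=1 col=0 char='_'
After 4 (k): row=0 col=0 char='c'
After 5 (w): row=0 col=5 char='w'
After 6 (0): row=0 col=0 char='c'
After 7 (k): row=0 col=0 char='c'
After 8 (b): row=0 col=0 char='c'
After 9 (b): row=0 col=0 char='c'
After 10 (l): row=0 col=1 char='a'

Answer: cat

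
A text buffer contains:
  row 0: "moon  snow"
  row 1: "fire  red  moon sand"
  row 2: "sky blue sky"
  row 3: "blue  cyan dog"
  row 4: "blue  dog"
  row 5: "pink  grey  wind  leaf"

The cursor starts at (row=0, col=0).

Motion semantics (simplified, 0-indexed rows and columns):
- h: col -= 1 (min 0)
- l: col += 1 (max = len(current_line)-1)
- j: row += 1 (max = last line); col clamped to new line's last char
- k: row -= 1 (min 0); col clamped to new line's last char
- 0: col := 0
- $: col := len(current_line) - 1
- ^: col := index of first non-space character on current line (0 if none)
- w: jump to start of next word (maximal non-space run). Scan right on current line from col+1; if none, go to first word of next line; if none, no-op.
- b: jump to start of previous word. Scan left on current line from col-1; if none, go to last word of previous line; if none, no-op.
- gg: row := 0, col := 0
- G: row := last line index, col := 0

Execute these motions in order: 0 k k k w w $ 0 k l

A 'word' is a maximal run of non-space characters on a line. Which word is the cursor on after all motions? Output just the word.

After 1 (0): row=0 col=0 char='m'
After 2 (k): row=0 col=0 char='m'
After 3 (k): row=0 col=0 char='m'
After 4 (k): row=0 col=0 char='m'
After 5 (w): row=0 col=6 char='s'
After 6 (w): row=1 col=0 char='f'
After 7 ($): row=1 col=19 char='d'
After 8 (0): row=1 col=0 char='f'
After 9 (k): row=0 col=0 char='m'
After 10 (l): row=0 col=1 char='o'

Answer: moon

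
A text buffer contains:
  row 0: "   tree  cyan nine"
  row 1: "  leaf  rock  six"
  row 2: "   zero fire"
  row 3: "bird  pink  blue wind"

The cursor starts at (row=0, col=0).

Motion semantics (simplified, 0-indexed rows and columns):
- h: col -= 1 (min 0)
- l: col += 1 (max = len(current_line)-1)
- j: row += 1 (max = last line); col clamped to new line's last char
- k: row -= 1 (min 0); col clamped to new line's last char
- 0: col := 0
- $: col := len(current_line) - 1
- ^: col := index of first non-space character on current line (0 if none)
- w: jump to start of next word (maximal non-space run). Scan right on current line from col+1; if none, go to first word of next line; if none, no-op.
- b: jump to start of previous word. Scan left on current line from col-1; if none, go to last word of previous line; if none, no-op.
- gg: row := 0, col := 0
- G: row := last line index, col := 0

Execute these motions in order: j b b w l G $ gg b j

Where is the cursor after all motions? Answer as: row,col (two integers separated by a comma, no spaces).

After 1 (j): row=1 col=0 char='_'
After 2 (b): row=0 col=14 char='n'
After 3 (b): row=0 col=9 char='c'
After 4 (w): row=0 col=14 char='n'
After 5 (l): row=0 col=15 char='i'
After 6 (G): row=3 col=0 char='b'
After 7 ($): row=3 col=20 char='d'
After 8 (gg): row=0 col=0 char='_'
After 9 (b): row=0 col=0 char='_'
After 10 (j): row=1 col=0 char='_'

Answer: 1,0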